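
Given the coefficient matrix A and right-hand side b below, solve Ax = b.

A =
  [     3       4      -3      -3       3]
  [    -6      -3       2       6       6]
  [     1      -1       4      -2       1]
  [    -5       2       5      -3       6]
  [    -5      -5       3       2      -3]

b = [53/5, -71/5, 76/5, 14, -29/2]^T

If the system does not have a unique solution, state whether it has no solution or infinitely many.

x_1 = 11/5, x_2 = 1, x_3 = 5/2, x_4 = -3/2, x_5 = 1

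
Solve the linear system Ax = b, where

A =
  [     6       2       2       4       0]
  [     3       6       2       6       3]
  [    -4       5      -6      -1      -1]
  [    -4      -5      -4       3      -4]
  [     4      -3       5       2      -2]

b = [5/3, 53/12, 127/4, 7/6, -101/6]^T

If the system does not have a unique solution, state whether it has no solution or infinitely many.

x_1 = 1/2, x_2 = 3, x_3 = -8/3, x_4 = -1/2, x_5 = -9/4

Row-reduce the augmented matrix:
R1 ← R1 / (6).
R2 ← R2 − 3·R1.
R3 ← R3 + 4·R1.
R4 ← R4 + 4·R1.
R5 ← R5 − 4·R1.
R2 ← R2 / (5).
R1 ← R1 − 1/3·R2.
R3 ← R3 − 19/3·R2.
R4 ← R4 + 11/3·R2.
R5 ← R5 + 13/3·R2.
R3 ← R3 / (-89/15).
R1 ← R1 − 4/15·R3.
R2 ← R2 − 1/5·R3.
R4 ← R4 + 29/15·R3.
R5 ← R5 − 68/15·R3.
R4 ← R4 / (864/89).
R1 ← R1 − 22/89·R4.
R2 ← R2 − 61/89·R4.
R3 ← R3 − 51/89·R4.
R5 ← R5 − 18/89·R4.
R5 ← R5 / (-49/16).
R1 ← R1 + 59/144·R5.
R2 ← R2 − 131/288·R5.
R3 ← R3 − 79/96·R5.
R4 ← R4 + 7/288·R5.
Reading off the reduced rows gives x_1 = 1/2, x_2 = 3, x_3 = -8/3, x_4 = -1/2, x_5 = -9/4.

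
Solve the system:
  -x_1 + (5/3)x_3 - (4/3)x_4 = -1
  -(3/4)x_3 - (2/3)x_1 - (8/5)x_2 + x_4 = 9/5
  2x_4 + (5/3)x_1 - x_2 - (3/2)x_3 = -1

Row-reduce:
R1 ← R1 / (-1).
R2 ← R2 + 2/3·R1.
R3 ← R3 − 5/3·R1.
R2 ← R2 / (-8/5).
R3 ← R3 + 1·R2.
R3 ← R3 / (703/288).
R1 ← R1 + 5/3·R3.
R2 ← R2 − 335/288·R3.
Rank is 3 with 4 unknowns, leaving x_4 free.

infinitely many solutions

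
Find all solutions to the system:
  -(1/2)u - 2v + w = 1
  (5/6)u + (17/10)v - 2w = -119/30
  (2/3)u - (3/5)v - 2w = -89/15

infinitely many solutions

Row-reduce:
R1 ← R1 / (-1/2).
R2 ← R2 − 5/6·R1.
R3 ← R3 − 2/3·R1.
R2 ← R2 / (-49/30).
R1 ← R1 − 4·R2.
R3 ← R3 + 49/15·R2.
Rank is 2 with 3 unknowns, leaving w free.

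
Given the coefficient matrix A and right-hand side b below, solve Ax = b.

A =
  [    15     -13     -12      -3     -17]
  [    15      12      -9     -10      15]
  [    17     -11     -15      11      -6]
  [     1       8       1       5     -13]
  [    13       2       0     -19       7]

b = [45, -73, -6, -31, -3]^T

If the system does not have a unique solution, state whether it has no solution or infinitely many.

x_1 = -2, x_2 = -4, x_3 = 0, x_4 = -2, x_5 = -1

Row-reduce the augmented matrix:
R1 ← R1 / (15).
R2 ← R2 − 15·R1.
R3 ← R3 − 17·R1.
R4 ← R4 − 1·R1.
R5 ← R5 − 13·R1.
R2 ← R2 / (25).
R1 ← R1 + 13/15·R2.
R3 ← R3 − 56/15·R2.
R4 ← R4 − 133/15·R2.
R5 ← R5 − 199/15·R2.
R3 ← R3 / (-231/125).
R1 ← R1 + 87/125·R3.
R2 ← R2 − 3/25·R3.
R4 ← R4 − 92/125·R3.
R5 ← R5 − 1101/125·R3.
R4 ← R4 / (9587/693).
R1 ← R1 + 482/77·R4.
R2 ← R2 − 167/231·R4.
R3 ← R3 + 5792/693·R4.
R5 ← R5 − 14075/231·R4.
R5 ← R5 / (1270961/9587).
R1 ← R1 + 116924/9587·R5.
R2 ← R2 − 27493/9587·R5.
R3 ← R3 + 158921/9587·R5.
R4 ← R4 + 13746/9587·R5.
Reading off the reduced rows gives x_1 = -2, x_2 = -4, x_3 = 0, x_4 = -2, x_5 = -1.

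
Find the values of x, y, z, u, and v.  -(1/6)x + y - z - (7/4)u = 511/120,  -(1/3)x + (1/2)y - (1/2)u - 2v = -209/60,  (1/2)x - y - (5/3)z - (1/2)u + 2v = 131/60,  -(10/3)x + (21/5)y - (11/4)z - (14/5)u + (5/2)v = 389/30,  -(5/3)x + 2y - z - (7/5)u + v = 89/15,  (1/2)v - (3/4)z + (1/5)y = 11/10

Row-reduce the augmented matrix:
R1 ← R1 / (-1/6).
R2 ← R2 + 1/3·R1.
R3 ← R3 − 1/2·R1.
R4 ← R4 + 10/3·R1.
R5 ← R5 + 5/3·R1.
R2 ← R2 / (-3/2).
R1 ← R1 + 6·R2.
R3 ← R3 − 2·R2.
R4 ← R4 + 79/5·R2.
R5 ← R5 + 8·R2.
R6 ← R6 − 1/5·R2.
R3 ← R3 / (-2).
R1 ← R1 + 2·R3.
R2 ← R2 + 4/3·R3.
R4 ← R4 + 229/60·R3.
R5 ← R5 + 5/3·R3.
R6 ← R6 + 29/60·R3.
R4 ← R4 / (1891/480).
R1 ← R1 − 1/4·R4.
R2 ← R2 + 5/6·R4.
R3 ← R3 − 7/8·R4.
R5 ← R5 − 187/120·R4.
R6 ← R6 − 79/96·R4.
R5 ← R5 / (67991/28365).
R1 ← R1 − 13408/1891·R5.
R2 ← R2 − 39892/5673·R5.
R3 ← R3 + 9802/1891·R5.
R4 ← R4 − 35768/5673·R5.
R6 ← R6 + 135982/28365·R5.
R6 reduces to 0 = 0, so the extra equation is consistent.
Reading off the reduced rows gives x = 11/5, y = 3, z = 1, u = -3/2, v = 5/2.

x = 11/5, y = 3, z = 1, u = -3/2, v = 5/2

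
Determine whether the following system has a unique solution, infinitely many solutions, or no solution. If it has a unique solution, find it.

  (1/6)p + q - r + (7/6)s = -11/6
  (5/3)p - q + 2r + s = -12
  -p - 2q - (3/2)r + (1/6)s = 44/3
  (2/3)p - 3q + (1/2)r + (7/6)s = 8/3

infinitely many solutions

Row-reduce:
R1 ← R1 / (1/6).
R2 ← R2 − 5/3·R1.
R3 ← R3 + 1·R1.
R4 ← R4 − 2/3·R1.
R2 ← R2 / (-11).
R1 ← R1 − 6·R2.
R3 ← R3 − 4·R2.
R4 ← R4 + 7·R2.
R3 ← R3 / (-69/22).
R1 ← R1 − 6/11·R3.
R2 ← R2 + 12/11·R3.
R4 ← R4 + 69/22·R3.
Rank is 3 with 4 unknowns, leaving s free.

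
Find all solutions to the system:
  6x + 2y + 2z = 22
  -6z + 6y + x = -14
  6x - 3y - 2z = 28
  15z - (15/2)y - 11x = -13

no solution

Row-reduce:
R1 ← R1 / (6).
R2 ← R2 − 1·R1.
R3 ← R3 − 6·R1.
R4 ← R4 + 11·R1.
R2 ← R2 / (17/3).
R1 ← R1 − 1/3·R2.
R3 ← R3 + 5·R2.
R4 ← R4 + 23/6·R2.
R3 ← R3 / (-163/17).
R1 ← R1 − 12/17·R3.
R2 ← R2 + 19/17·R3.
R4 ← R4 − 489/34·R3.
Row 4 reduces to 0 = 1, a contradiction. The system is inconsistent.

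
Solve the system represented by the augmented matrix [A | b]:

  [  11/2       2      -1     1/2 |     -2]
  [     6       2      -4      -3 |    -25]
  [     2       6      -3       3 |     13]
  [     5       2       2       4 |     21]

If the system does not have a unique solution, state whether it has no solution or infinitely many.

Row-reduce:
R1 ← R1 / (11/2).
R2 ← R2 − 6·R1.
R3 ← R3 − 2·R1.
R4 ← R4 − 5·R1.
R2 ← R2 / (-2/11).
R1 ← R1 − 4/11·R2.
R3 ← R3 − 58/11·R2.
R4 ← R4 − 2/11·R2.
R3 ← R3 / (-87).
R1 ← R1 + 6·R3.
R2 ← R2 − 16·R3.
Rank is 3 with 4 unknowns, leaving x_4 free.

infinitely many solutions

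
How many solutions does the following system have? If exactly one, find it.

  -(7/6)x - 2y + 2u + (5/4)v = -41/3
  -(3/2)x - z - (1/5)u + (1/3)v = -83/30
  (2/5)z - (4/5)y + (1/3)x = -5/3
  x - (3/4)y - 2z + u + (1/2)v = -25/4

infinitely many solutions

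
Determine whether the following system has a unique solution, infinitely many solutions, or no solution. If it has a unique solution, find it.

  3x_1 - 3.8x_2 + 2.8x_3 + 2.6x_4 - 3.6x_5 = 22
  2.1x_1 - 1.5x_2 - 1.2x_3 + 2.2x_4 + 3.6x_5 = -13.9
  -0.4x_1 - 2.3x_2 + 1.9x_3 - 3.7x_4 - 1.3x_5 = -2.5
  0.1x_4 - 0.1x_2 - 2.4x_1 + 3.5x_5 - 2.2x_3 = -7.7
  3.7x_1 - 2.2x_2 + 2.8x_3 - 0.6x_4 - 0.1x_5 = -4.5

Row-reduce the augmented matrix:
R1 ← R1 / (3).
R2 ← R2 − 21/10·R1.
R3 ← R3 + 2/5·R1.
R4 ← R4 + 12/5·R1.
R5 ← R5 − 37/10·R1.
R2 ← R2 / (29/25).
R1 ← R1 + 19/15·R2.
R3 ← R3 + 421/150·R2.
R4 ← R4 + 157/50·R2.
R5 ← R5 − 373/150·R2.
R3 ← R3 / (-779/145).
R1 ← R1 + 73/29·R3.
R2 ← R2 + 79/29·R3.
R4 ← R4 + 2469/290·R3.
R5 ← R5 − 355/58·R3.
R4 ← R4 / (220167/31160).
R1 ← R1 − 7547/3116·R4.
R2 ← R2 − 14599/9348·R4.
R3 ← R3 − 4235/9348·R4.
R5 ← R5 + 691207/93480·R4.
R5 ← R5 / (474599/194265).
R1 ← R1 − 7309/12951·R5.
R2 ← R2 + 21967/38853·R5.
R3 ← R3 + 85598/38853·R5.
R4 ← R4 + 6340/12951·R5.
Reading off the reduced rows gives x_1 = -5, x_2 = 0, x_3 = 6, x_4 = 5, x_5 = -2.

x_1 = -5, x_2 = 0, x_3 = 6, x_4 = 5, x_5 = -2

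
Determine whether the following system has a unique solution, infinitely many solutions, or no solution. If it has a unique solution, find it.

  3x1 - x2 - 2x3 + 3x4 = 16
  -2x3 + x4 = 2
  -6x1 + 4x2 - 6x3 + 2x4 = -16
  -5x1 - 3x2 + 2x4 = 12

Row-reduce the augmented matrix:
R1 ← R1 / (3).
R3 ← R3 + 6·R1.
R4 ← R4 + 5·R1.
Swap R2 and R3.
R2 ← R2 / (2).
R1 ← R1 + 1/3·R2.
R4 ← R4 + 14/3·R2.
R3 ← R3 / (-2).
R1 ← R1 + 7/3·R3.
R2 ← R2 + 5·R3.
R4 ← R4 + 80/3·R3.
R4 ← R4 / (37/3).
R1 ← R1 − 7/6·R4.
R2 ← R2 − 3/2·R4.
R3 ← R3 + 1/2·R4.
Reading off the reduced rows gives x1 = 1, x2 = -3, x3 = 1, x4 = 4.

x1 = 1, x2 = -3, x3 = 1, x4 = 4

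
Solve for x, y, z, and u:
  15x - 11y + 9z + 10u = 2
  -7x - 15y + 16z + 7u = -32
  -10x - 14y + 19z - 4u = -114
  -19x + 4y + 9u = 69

Row-reduce the augmented matrix:
R1 ← R1 / (15).
R2 ← R2 + 7·R1.
R3 ← R3 + 10·R1.
R4 ← R4 + 19·R1.
R2 ← R2 / (-302/15).
R1 ← R1 + 11/15·R2.
R3 ← R3 + 64/3·R2.
R4 ← R4 + 149/15·R2.
R3 ← R3 / (543/151).
R1 ← R1 + 41/302·R3.
R2 ← R2 + 303/302·R3.
R4 ← R4 − 433/302·R3.
R4 ← R4 / (7159/362).
R1 ← R1 + 45/362·R4.
R2 ← R2 + 1189/362·R4.
R3 ← R3 + 488/181·R4.
Reading off the reduced rows gives x = -1, y = -1, z = -6, u = 6.

x = -1, y = -1, z = -6, u = 6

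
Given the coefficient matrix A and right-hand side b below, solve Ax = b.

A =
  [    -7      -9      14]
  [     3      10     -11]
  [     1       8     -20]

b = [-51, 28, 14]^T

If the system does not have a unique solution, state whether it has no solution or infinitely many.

x_1 = 6, x_2 = 1, x_3 = 0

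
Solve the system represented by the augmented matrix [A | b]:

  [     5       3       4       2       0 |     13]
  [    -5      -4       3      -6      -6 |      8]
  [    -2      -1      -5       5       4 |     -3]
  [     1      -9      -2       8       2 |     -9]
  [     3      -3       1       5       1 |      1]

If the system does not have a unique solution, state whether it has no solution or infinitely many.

Row-reduce:
R1 ← R1 / (5).
R2 ← R2 + 5·R1.
R3 ← R3 + 2·R1.
R4 ← R4 − 1·R1.
R5 ← R5 − 3·R1.
R2 ← R2 / (-1).
R1 ← R1 − 3/5·R2.
R3 ← R3 − 1/5·R2.
R4 ← R4 + 48/5·R2.
R5 ← R5 + 24/5·R2.
R3 ← R3 / (-2).
R1 ← R1 − 5·R3.
R2 ← R2 + 7·R3.
R4 ← R4 + 70·R3.
R5 ← R5 + 35·R3.
R4 ← R4 / (-129).
R1 ← R1 − 21/2·R4.
R2 ← R2 + 27/2·R4.
R3 ← R3 + 5/2·R4.
R5 ← R5 + 129/2·R4.
Row 5 reduces to 0 = -1, a contradiction. The system is inconsistent.

no solution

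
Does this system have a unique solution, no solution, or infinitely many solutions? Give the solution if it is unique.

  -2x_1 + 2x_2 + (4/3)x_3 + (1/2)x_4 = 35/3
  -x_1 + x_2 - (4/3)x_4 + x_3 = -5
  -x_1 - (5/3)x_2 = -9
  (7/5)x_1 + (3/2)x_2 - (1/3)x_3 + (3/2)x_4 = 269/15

x_1 = -1, x_2 = 6, x_3 = -4, x_4 = 6

Row-reduce the augmented matrix:
R1 ← R1 / (-2).
R2 ← R2 + 1·R1.
R3 ← R3 + 1·R1.
R4 ← R4 − 7/5·R1.
Swap R2 and R3.
R2 ← R2 / (-8/3).
R1 ← R1 + 1·R2.
R4 ← R4 − 29/10·R2.
R3 ← R3 / (1/3).
R1 ← R1 + 5/12·R3.
R2 ← R2 − 1/4·R3.
R4 ← R4 + 1/8·R3.
R4 ← R4 / (63/64).
R1 ← R1 + 205/96·R4.
R2 ← R2 − 41/32·R4.
R3 ← R3 + 19/4·R4.
Reading off the reduced rows gives x_1 = -1, x_2 = 6, x_3 = -4, x_4 = 6.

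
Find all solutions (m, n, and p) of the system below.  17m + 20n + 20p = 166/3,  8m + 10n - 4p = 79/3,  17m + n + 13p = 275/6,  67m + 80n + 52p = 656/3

m = 8/3, n = 1/2, p = 0

Row-reduce the augmented matrix:
R1 ← R1 / (17).
R2 ← R2 − 8·R1.
R3 ← R3 − 17·R1.
R4 ← R4 − 67·R1.
R2 ← R2 / (10/17).
R1 ← R1 − 20/17·R2.
R3 ← R3 + 19·R2.
R4 ← R4 − 20/17·R2.
R3 ← R3 / (-2201/5).
R1 ← R1 − 28·R3.
R2 ← R2 + 114/5·R3.
R4 reduces to 0 = 0, so the extra equation is consistent.
Reading off the reduced rows gives m = 8/3, n = 1/2, p = 0.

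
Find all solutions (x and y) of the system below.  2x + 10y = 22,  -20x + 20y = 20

Row-reduce the augmented matrix:
R1 ← R1 / (2).
R2 ← R2 + 20·R1.
R2 ← R2 / (120).
R1 ← R1 − 5·R2.
Reading off the reduced rows gives x = 1, y = 2.

x = 1, y = 2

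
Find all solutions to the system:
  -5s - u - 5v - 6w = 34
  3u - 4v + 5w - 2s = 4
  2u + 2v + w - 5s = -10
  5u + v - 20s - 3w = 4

Row-reduce:
R1 ← R1 / (-1).
R2 ← R2 − 3·R1.
R3 ← R3 − 2·R1.
R4 ← R4 − 5·R1.
R2 ← R2 / (-19).
R1 ← R1 − 5·R2.
R3 ← R3 + 8·R2.
R4 ← R4 + 24·R2.
R3 ← R3 / (-105/19).
R1 ← R1 − 49/19·R3.
R2 ← R2 − 13/19·R3.
R4 ← R4 + 315/19·R3.
Rank is 3 with 4 unknowns, leaving s free.

infinitely many solutions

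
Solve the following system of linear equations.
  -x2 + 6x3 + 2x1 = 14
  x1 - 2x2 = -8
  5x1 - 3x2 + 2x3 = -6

x1 = 0, x2 = 4, x3 = 3

Row-reduce the augmented matrix:
R1 ← R1 / (2).
R2 ← R2 − 1·R1.
R3 ← R3 − 5·R1.
R2 ← R2 / (-3/2).
R1 ← R1 + 1/2·R2.
R3 ← R3 + 1/2·R2.
R3 ← R3 / (-12).
R1 ← R1 − 4·R3.
R2 ← R2 − 2·R3.
Reading off the reduced rows gives x1 = 0, x2 = 4, x3 = 3.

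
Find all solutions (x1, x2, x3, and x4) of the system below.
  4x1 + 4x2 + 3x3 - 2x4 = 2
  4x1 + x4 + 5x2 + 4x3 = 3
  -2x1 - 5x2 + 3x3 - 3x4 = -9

Row-reduce:
R1 ← R1 / (4).
R2 ← R2 − 4·R1.
R3 ← R3 + 2·R1.
R1 ← R1 − 1·R2.
R3 ← R3 + 3·R2.
R3 ← R3 / (15/2).
R1 ← R1 + 1/4·R3.
R2 ← R2 − 1·R3.
Rank is 3 with 4 unknowns, leaving x4 free.

infinitely many solutions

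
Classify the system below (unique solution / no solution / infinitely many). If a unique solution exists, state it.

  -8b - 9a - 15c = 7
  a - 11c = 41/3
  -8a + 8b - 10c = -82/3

Row-reduce the augmented matrix:
R1 ← R1 / (-9).
R2 ← R2 − 1·R1.
R3 ← R3 + 8·R1.
R2 ← R2 / (-8/9).
R1 ← R1 − 8/9·R2.
R3 ← R3 − 136/9·R2.
R3 ← R3 / (-212).
R1 ← R1 + 11·R3.
R2 ← R2 − 57/4·R3.
Reading off the reduced rows gives a = 8/3, b = -2, c = -1.

a = 8/3, b = -2, c = -1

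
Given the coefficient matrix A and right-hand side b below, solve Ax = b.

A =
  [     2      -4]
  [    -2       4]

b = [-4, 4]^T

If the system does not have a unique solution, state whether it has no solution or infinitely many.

Row-reduce:
R1 ← R1 / (2).
R2 ← R2 + 2·R1.
Rank is 1 with 2 unknowns, leaving x_2 free.

infinitely many solutions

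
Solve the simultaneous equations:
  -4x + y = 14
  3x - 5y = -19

x = -3, y = 2

Row-reduce the augmented matrix:
R1 ← R1 / (-4).
R2 ← R2 − 3·R1.
R2 ← R2 / (-17/4).
R1 ← R1 + 1/4·R2.
Reading off the reduced rows gives x = -3, y = 2.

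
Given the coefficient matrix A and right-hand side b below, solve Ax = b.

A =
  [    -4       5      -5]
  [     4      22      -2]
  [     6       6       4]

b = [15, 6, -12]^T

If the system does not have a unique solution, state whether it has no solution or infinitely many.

infinitely many solutions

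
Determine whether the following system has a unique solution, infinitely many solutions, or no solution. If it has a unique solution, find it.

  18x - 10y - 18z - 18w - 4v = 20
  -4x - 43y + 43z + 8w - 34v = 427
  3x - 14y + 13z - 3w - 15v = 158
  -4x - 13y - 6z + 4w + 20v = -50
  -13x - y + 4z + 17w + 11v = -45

no solution

Row-reduce:
R1 ← R1 / (18).
R2 ← R2 + 4·R1.
R3 ← R3 − 3·R1.
R4 ← R4 + 4·R1.
R5 ← R5 + 13·R1.
R2 ← R2 / (-407/9).
R1 ← R1 + 5/9·R2.
R3 ← R3 + 37/3·R2.
R4 ← R4 + 137/9·R2.
R5 ← R5 + 74/9·R2.
R3 ← R3 / (59/11).
R1 ← R1 + 602/407·R3.
R2 ← R2 + 351/407·R3.
R4 ← R4 + 9413/407·R3.
R5 ← R5 + 177/11·R3.
R4 ← R4 / (-13208/2183).
R1 ← R1 + 2947/2183·R4.
R2 ← R2 + 576/2183·R4.
R3 ← R3 + 12/59·R4.
Row 5 reduces to 0 = 2, a contradiction. The system is inconsistent.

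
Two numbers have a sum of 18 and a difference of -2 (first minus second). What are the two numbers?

first number: 8, second number: 10

Let x = first number, y = second number.
  y + x = 18
  x - y = -2
Row-reduce the augmented matrix:
R2 ← R2 − 1·R1.
R2 ← R2 / (-2).
R1 ← R1 − 1·R2.
Reading off the reduced rows gives x = 8, y = 10.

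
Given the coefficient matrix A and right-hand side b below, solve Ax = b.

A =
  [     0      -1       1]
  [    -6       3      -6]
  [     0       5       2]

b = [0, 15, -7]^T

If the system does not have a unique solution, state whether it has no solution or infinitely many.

x_1 = -2, x_2 = -1, x_3 = -1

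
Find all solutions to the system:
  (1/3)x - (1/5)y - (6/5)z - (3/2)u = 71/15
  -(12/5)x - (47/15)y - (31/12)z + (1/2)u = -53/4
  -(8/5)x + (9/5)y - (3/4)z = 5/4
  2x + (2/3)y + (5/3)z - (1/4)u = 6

Row-reduce:
R1 ← R1 / (1/3).
R2 ← R2 + 12/5·R1.
R3 ← R3 + 8/5·R1.
R4 ← R4 − 2·R1.
R2 ← R2 / (-343/75).
R1 ← R1 + 3/5·R2.
R3 ← R3 − 21/25·R2.
R4 ← R4 − 28/15·R2.
R3 ← R3 / (-60/7).
R1 ← R1 + 417/196·R3.
R2 ← R2 − 481/196·R3.
R4 ← R4 − 30/7·R3.
Rank is 3 with 4 unknowns, leaving u free.

infinitely many solutions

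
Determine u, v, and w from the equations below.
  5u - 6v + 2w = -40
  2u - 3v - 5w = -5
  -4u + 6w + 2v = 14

Row-reduce the augmented matrix:
R1 ← R1 / (5).
R2 ← R2 − 2·R1.
R3 ← R3 + 4·R1.
R2 ← R2 / (-3/5).
R1 ← R1 + 6/5·R2.
R3 ← R3 + 14/5·R2.
R3 ← R3 / (104/3).
R1 ← R1 − 12·R3.
R2 ← R2 − 29/3·R3.
Reading off the reduced rows gives u = -6, v = 1, w = -2.

u = -6, v = 1, w = -2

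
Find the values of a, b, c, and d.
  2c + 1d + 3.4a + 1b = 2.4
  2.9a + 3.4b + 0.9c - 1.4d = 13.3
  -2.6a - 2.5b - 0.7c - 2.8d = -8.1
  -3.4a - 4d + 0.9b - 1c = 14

a = -4, b = 6, c = 5, d = 0

Row-reduce the augmented matrix:
R1 ← R1 / (17/5).
R2 ← R2 − 29/10·R1.
R3 ← R3 + 13/5·R1.
R4 ← R4 + 17/5·R1.
R2 ← R2 / (433/170).
R1 ← R1 − 5/17·R2.
R3 ← R3 + 59/34·R2.
R4 ← R4 − 19/10·R2.
R3 ← R3 / (607/2165).
R1 ← R1 − 295/433·R3.
R2 ← R2 + 137/433·R3.
R4 ← R4 − 6933/4330·R3.
R4 ← R4 / (46301/2428).
R1 ← R1 − 11205/1214·R4.
R2 ← R2 + 5965/1214·R4.
R3 ← R3 + 15459/1214·R4.
Reading off the reduced rows gives a = -4, b = 6, c = 5, d = 0.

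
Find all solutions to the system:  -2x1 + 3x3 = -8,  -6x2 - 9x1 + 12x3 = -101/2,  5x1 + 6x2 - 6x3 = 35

Row-reduce:
R1 ← R1 / (-2).
R2 ← R2 + 9·R1.
R3 ← R3 − 5·R1.
R2 ← R2 / (-6).
R3 ← R3 − 6·R2.
Row 3 reduces to 0 = 1/2, a contradiction. The system is inconsistent.

no solution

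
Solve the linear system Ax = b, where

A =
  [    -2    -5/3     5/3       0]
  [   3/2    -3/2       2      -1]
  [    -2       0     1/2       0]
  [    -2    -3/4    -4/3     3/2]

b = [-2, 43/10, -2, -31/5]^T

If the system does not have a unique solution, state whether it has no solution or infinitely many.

Row-reduce the augmented matrix:
R1 ← R1 / (-2).
R2 ← R2 − 3/2·R1.
R3 ← R3 + 2·R1.
R4 ← R4 + 2·R1.
R2 ← R2 / (-11/4).
R1 ← R1 − 5/6·R2.
R3 ← R3 − 5/3·R2.
R4 ← R4 − 11/12·R2.
R3 ← R3 / (53/66).
R1 ← R1 − 5/33·R3.
R2 ← R2 + 13/11·R3.
R4 ← R4 + 23/12·R3.
R4 ← R4 / (-89/318).
R1 ← R1 + 10/53·R4.
R2 ← R2 + 28/53·R4.
R3 ← R3 + 40/53·R4.
Reading off the reduced rows gives x_1 = 1, x_2 = 0, x_3 = 0, x_4 = -14/5.

x_1 = 1, x_2 = 0, x_3 = 0, x_4 = -14/5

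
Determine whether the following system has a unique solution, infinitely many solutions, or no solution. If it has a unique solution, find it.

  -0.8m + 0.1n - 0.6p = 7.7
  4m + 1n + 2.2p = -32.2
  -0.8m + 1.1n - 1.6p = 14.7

m = -5, n = 1, p = -6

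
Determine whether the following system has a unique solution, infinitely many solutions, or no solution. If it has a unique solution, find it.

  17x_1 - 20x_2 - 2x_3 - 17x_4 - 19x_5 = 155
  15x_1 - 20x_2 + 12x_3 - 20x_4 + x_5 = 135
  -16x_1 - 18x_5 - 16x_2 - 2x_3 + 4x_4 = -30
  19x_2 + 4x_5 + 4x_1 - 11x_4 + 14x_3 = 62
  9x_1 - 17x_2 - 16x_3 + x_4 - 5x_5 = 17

x_1 = 3, x_2 = 0, x_3 = 1, x_4 = -4, x_5 = -2

Row-reduce the augmented matrix:
R1 ← R1 / (17).
R2 ← R2 − 15·R1.
R3 ← R3 + 16·R1.
R4 ← R4 − 4·R1.
R5 ← R5 − 9·R1.
R2 ← R2 / (-40/17).
R1 ← R1 + 20/17·R2.
R3 ← R3 + 592/17·R2.
R4 ← R4 − 403/17·R2.
R5 ← R5 + 109/17·R2.
R3 ← R3 / (-1038/5).
R1 ← R1 + 7·R3.
R2 ← R2 + 117/20·R3.
R4 ← R4 − 3063/20·R3.
R5 ← R5 + 1049/20·R3.
R4 ← R4 / (-16105/1384).
R1 ← R1 + 613/1038·R4.
R2 ← R2 − 523/1384·R4.
R3 ← R3 + 155/519·R4.
R5 ← R5 − 33053/4152·R4.
R5 ← R5 / (462842/48315).
R1 ← R1 − 84497/48315·R5.
R2 ← R2 + 3238/16105·R5.
R3 ← R3 − 22087/9663·R5.
R4 ← R4 − 45644/16105·R5.
Reading off the reduced rows gives x_1 = 3, x_2 = 0, x_3 = 1, x_4 = -4, x_5 = -2.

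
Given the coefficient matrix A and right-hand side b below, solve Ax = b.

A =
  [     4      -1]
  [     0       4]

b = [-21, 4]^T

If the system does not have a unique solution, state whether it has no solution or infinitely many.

x_1 = -5, x_2 = 1

Row-reduce the augmented matrix:
R1 ← R1 / (4).
R2 ← R2 / (4).
R1 ← R1 + 1/4·R2.
Reading off the reduced rows gives x_1 = -5, x_2 = 1.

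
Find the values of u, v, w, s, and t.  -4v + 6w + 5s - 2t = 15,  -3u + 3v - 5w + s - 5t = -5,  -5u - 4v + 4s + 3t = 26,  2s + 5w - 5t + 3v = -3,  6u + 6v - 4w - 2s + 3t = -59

u = -5, v = -4, w = 2, s = -3, t = -1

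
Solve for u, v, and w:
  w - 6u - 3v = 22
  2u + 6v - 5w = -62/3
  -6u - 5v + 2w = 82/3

Row-reduce the augmented matrix:
R1 ← R1 / (-6).
R2 ← R2 − 2·R1.
R3 ← R3 + 6·R1.
R2 ← R2 / (5).
R1 ← R1 − 1/2·R2.
R3 ← R3 + 2·R2.
R3 ← R3 / (-13/15).
R1 ← R1 − 3/10·R3.
R2 ← R2 + 14/15·R3.
Reading off the reduced rows gives u = -7/3, v = -8/3, w = 0.

u = -7/3, v = -8/3, w = 0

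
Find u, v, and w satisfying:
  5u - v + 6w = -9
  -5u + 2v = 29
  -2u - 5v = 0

Row-reduce the augmented matrix:
R1 ← R1 / (5).
R2 ← R2 + 5·R1.
R3 ← R3 + 2·R1.
R1 ← R1 + 1/5·R2.
R3 ← R3 + 27/5·R2.
R3 ← R3 / (174/5).
R1 ← R1 − 12/5·R3.
R2 ← R2 − 6·R3.
Reading off the reduced rows gives u = -5, v = 2, w = 3.

u = -5, v = 2, w = 3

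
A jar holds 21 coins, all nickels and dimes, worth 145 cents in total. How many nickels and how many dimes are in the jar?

nickels: 13, dimes: 8

Let n = nickels, d = dimes.
  n + d = 21
  5n + 10d = 145
Row-reduce the augmented matrix:
R2 ← R2 − 5·R1.
R2 ← R2 / (5).
R1 ← R1 − 1·R2.
Reading off the reduced rows gives n = 13, d = 8.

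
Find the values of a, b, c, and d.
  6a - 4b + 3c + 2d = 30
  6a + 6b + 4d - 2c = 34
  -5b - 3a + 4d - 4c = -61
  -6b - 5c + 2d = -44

Row-reduce the augmented matrix:
R1 ← R1 / (6).
R2 ← R2 − 6·R1.
R3 ← R3 + 3·R1.
R2 ← R2 / (10).
R1 ← R1 + 2/3·R2.
R3 ← R3 + 7·R2.
R4 ← R4 + 6·R2.
R3 ← R3 / (-6).
R1 ← R1 − 1/6·R3.
R2 ← R2 + 1/2·R3.
R4 ← R4 + 8·R3.
R4 ← R4 / (-16/3).
R1 ← R1 − 29/45·R4.
R2 ← R2 + 1/3·R4.
R3 ← R3 + 16/15·R4.
Reading off the reduced rows gives a = 6, b = 3, c = 4, d = -3.

a = 6, b = 3, c = 4, d = -3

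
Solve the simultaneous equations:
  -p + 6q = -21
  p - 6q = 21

infinitely many solutions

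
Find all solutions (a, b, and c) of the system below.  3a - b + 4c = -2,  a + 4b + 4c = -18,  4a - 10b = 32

infinitely many solutions

Row-reduce:
R1 ← R1 / (3).
R2 ← R2 − 1·R1.
R3 ← R3 − 4·R1.
R2 ← R2 / (13/3).
R1 ← R1 + 1/3·R2.
R3 ← R3 + 26/3·R2.
Rank is 2 with 3 unknowns, leaving c free.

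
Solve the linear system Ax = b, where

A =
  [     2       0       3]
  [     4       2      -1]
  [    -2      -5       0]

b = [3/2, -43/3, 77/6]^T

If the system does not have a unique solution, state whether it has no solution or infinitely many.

x_1 = -9/4, x_2 = -5/3, x_3 = 2

Row-reduce the augmented matrix:
R1 ← R1 / (2).
R2 ← R2 − 4·R1.
R3 ← R3 + 2·R1.
R2 ← R2 / (2).
R3 ← R3 + 5·R2.
R3 ← R3 / (-29/2).
R1 ← R1 − 3/2·R3.
R2 ← R2 + 7/2·R3.
Reading off the reduced rows gives x_1 = -9/4, x_2 = -5/3, x_3 = 2.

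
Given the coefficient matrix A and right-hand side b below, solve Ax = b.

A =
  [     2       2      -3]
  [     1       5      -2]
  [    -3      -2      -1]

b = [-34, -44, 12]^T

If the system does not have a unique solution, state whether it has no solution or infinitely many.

x_1 = -2, x_2 = -6, x_3 = 6

Row-reduce the augmented matrix:
R1 ← R1 / (2).
R2 ← R2 − 1·R1.
R3 ← R3 + 3·R1.
R2 ← R2 / (4).
R1 ← R1 − 1·R2.
R3 ← R3 − 1·R2.
R3 ← R3 / (-43/8).
R1 ← R1 + 11/8·R3.
R2 ← R2 + 1/8·R3.
Reading off the reduced rows gives x_1 = -2, x_2 = -6, x_3 = 6.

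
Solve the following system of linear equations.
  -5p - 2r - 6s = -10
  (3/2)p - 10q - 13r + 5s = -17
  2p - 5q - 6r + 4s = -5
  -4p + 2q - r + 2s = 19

Row-reduce:
R1 ← R1 / (-5).
R2 ← R2 − 3/2·R1.
R3 ← R3 − 2·R1.
R4 ← R4 + 4·R1.
R2 ← R2 / (-10).
R3 ← R3 + 5·R2.
R4 ← R4 − 2·R2.
Swap R3 and R4.
R3 ← R3 / (-53/25).
R1 ← R1 − 2/5·R3.
R2 ← R2 − 34/25·R3.
Row 4 reduces to 0 = 1, a contradiction. The system is inconsistent.

no solution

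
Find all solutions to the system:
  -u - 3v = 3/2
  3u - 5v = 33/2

u = 3, v = -3/2

Row-reduce the augmented matrix:
R1 ← R1 / (-1).
R2 ← R2 − 3·R1.
R2 ← R2 / (-14).
R1 ← R1 − 3·R2.
Reading off the reduced rows gives u = 3, v = -3/2.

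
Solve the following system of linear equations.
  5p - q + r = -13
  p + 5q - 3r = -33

infinitely many solutions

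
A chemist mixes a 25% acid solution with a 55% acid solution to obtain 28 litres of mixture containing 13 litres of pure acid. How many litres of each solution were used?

litres of solution A: 8, litres of solution B: 20

Let a = litres of solution A, b = litres of solution B.
  a + b = 28
  (1/4)a + (11/20)b = 13
From equation 1: a = 28 − b.
Substitute into equation 2 and solve: b = 20.
Then a = 8.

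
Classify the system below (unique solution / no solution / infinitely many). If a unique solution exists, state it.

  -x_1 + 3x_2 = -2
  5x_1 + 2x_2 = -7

Row-reduce the augmented matrix:
R1 ← R1 / (-1).
R2 ← R2 − 5·R1.
R2 ← R2 / (17).
R1 ← R1 + 3·R2.
Reading off the reduced rows gives x_1 = -1, x_2 = -1.

x_1 = -1, x_2 = -1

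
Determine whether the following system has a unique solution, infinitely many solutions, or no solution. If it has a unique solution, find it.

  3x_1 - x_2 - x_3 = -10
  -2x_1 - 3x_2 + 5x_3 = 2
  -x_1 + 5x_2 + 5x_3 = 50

x_1 = 0, x_2 = 6, x_3 = 4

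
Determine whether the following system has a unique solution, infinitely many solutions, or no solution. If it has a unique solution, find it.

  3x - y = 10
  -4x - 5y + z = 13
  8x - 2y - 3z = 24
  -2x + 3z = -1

no solution

Row-reduce:
R1 ← R1 / (3).
R2 ← R2 + 4·R1.
R3 ← R3 − 8·R1.
R4 ← R4 + 2·R1.
R2 ← R2 / (-19/3).
R1 ← R1 + 1/3·R2.
R3 ← R3 − 2/3·R2.
R4 ← R4 + 2/3·R2.
R3 ← R3 / (-55/19).
R1 ← R1 + 1/19·R3.
R2 ← R2 + 3/19·R3.
R4 ← R4 − 55/19·R3.
Row 4 reduces to 0 = 3, a contradiction. The system is inconsistent.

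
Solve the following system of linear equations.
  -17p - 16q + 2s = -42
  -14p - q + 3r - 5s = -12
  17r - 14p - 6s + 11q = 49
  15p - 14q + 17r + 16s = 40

p = 0, q = 3, r = 2, s = 3

Row-reduce the augmented matrix:
R1 ← R1 / (-17).
R2 ← R2 + 14·R1.
R3 ← R3 + 14·R1.
R4 ← R4 − 15·R1.
R2 ← R2 / (207/17).
R1 ← R1 − 16/17·R2.
R3 ← R3 − 411/17·R2.
R4 ← R4 + 478/17·R2.
R3 ← R3 / (254/23).
R1 ← R1 + 16/69·R3.
R2 ← R2 − 17/69·R3.
R4 ← R4 − 1651/69·R3.
R4 ← R4 / (-173/18).
R1 ← R1 − 586/1143·R4.
R2 ← R2 + 1531/2286·R4.
R3 ← R3 − 383/762·R4.
Reading off the reduced rows gives p = 0, q = 3, r = 2, s = 3.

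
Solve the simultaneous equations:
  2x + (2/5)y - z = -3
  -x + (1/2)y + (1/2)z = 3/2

Row-reduce:
R1 ← R1 / (2).
R2 ← R2 + 1·R1.
R2 ← R2 / (7/10).
R1 ← R1 − 1/5·R2.
Rank is 2 with 3 unknowns, leaving z free.

infinitely many solutions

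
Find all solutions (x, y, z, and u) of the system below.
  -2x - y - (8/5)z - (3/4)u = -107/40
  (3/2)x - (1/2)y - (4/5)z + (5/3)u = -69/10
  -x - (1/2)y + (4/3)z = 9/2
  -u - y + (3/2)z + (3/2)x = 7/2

x = -1, y = 1, z = 3, u = -3/2

Row-reduce the augmented matrix:
R1 ← R1 / (-2).
R2 ← R2 − 3/2·R1.
R3 ← R3 + 1·R1.
R4 ← R4 − 3/2·R1.
R2 ← R2 / (-5/4).
R1 ← R1 − 1/2·R2.
R4 ← R4 + 7/4·R2.
R3 ← R3 / (32/15).
R2 ← R2 − 8/5·R3.
R4 ← R4 − 31/10·R3.
R4 ← R4 / (-28057/7680).
R1 ← R1 − 49/60·R4.
R2 ← R2 + 559/480·R4.
R3 ← R3 − 45/256·R4.
Reading off the reduced rows gives x = -1, y = 1, z = 3, u = -3/2.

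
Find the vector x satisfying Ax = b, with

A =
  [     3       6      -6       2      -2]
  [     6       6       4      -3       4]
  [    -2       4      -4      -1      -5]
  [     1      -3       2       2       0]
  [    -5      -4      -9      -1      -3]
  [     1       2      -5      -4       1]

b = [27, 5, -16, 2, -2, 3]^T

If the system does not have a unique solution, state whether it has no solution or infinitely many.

Row-reduce the augmented matrix:
R1 ← R1 / (3).
R2 ← R2 − 6·R1.
R3 ← R3 + 2·R1.
R4 ← R4 − 1·R1.
R5 ← R5 + 5·R1.
R6 ← R6 − 1·R1.
R2 ← R2 / (-6).
R1 ← R1 − 2·R2.
R3 ← R3 − 8·R2.
R4 ← R4 + 5·R2.
R5 ← R5 − 6·R2.
R3 ← R3 / (40/3).
R1 ← R1 − 10/3·R3.
R2 ← R2 + 8/3·R3.
R4 ← R4 + 28/3·R3.
R5 ← R5 + 3·R3.
R6 ← R6 + 3·R3.
R4 ← R4 / (13/15).
R1 ← R1 − 7/12·R4.
R2 ← R2 + 19/30·R4.
R3 ← R3 + 27/40·R4.
R5 ← R5 + 803/120·R4.
R6 ← R6 + 803/120·R4.
R5 ← R5 / (-4215/208).
R1 ← R1 − 303/104·R5.
R2 ← R2 + 137/52·R5.
R3 ← R3 + 413/208·R5.
R4 ← R4 + 89/26·R5.
R6 ← R6 + 4215/208·R5.
R6 reduces to 0 = 0, so the extra equation is consistent.
Reading off the reduced rows gives x_1 = 1, x_2 = 1, x_3 = -3, x_4 = 5, x_5 = 5.

x_1 = 1, x_2 = 1, x_3 = -3, x_4 = 5, x_5 = 5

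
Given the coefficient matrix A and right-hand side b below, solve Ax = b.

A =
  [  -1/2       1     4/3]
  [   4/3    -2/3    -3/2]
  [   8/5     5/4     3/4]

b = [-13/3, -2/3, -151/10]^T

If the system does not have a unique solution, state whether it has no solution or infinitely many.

Row-reduce the augmented matrix:
R1 ← R1 / (-1/2).
R2 ← R2 − 4/3·R1.
R3 ← R3 − 8/5·R1.
R2 ← R2 / (2).
R1 ← R1 + 2·R2.
R3 ← R3 − 89/20·R2.
R3 ← R3 / (319/720).
R1 ← R1 + 11/18·R3.
R2 ← R2 − 37/36·R3.
Reading off the reduced rows gives x_1 = -6, x_2 = -2, x_3 = -4.

x_1 = -6, x_2 = -2, x_3 = -4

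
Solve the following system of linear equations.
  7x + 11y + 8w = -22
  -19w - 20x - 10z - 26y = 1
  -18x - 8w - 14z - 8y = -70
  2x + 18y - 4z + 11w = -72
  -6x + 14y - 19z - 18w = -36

Row-reduce:
R1 ← R1 / (7).
R2 ← R2 + 20·R1.
R3 ← R3 + 18·R1.
R4 ← R4 − 2·R1.
R5 ← R5 + 6·R1.
R2 ← R2 / (38/7).
R1 ← R1 − 11/7·R2.
R3 ← R3 − 142/7·R2.
R4 ← R4 − 104/7·R2.
R5 ← R5 − 164/7·R2.
R3 ← R3 / (444/19).
R1 ← R1 − 55/19·R3.
R2 ← R2 + 35/19·R3.
R4 ← R4 − 444/19·R3.
R5 ← R5 − 459/19·R3.
Swap R4 and R5.
R4 ← R4 / (-3831/148).
R1 ← R1 − 113/444·R4.
R2 ← R2 − 251/444·R4.
R3 ← R3 + 35/444·R4.
Row 5 reduces to 0 = -1, a contradiction. The system is inconsistent.

no solution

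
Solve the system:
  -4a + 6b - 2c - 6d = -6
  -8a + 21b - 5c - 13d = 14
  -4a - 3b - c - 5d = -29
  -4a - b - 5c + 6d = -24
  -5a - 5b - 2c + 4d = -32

Row-reduce:
R1 ← R1 / (-4).
R2 ← R2 + 8·R1.
R3 ← R3 + 4·R1.
R4 ← R4 + 4·R1.
R5 ← R5 + 5·R1.
R2 ← R2 / (9).
R1 ← R1 + 3/2·R2.
R3 ← R3 + 9·R2.
R4 ← R4 + 7·R2.
R5 ← R5 + 25/2·R2.
Swap R3 and R4.
R3 ← R3 / (-34/9).
R1 ← R1 − 1/3·R3.
R2 ← R2 + 1/9·R3.
R5 ← R5 + 8/9·R3.
Swap R4 and R5.
R4 ← R4 / (127/17).
R1 ← R1 − 79/34·R4.
R2 ← R2 + 15/34·R4.
R3 ← R3 + 101/34·R4.
Row 5 reduces to 0 = 3, a contradiction. The system is inconsistent.

no solution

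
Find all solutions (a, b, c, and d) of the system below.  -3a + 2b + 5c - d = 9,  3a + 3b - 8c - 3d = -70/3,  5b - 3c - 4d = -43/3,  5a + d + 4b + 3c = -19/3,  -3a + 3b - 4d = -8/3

a = -4/3, b = -4/3, c = 5/3, d = 2/3

Row-reduce the augmented matrix:
R1 ← R1 / (-3).
R2 ← R2 − 3·R1.
R4 ← R4 − 5·R1.
R5 ← R5 + 3·R1.
R2 ← R2 / (5).
R1 ← R1 + 2/3·R2.
R3 ← R3 − 5·R2.
R4 ← R4 − 22/3·R2.
R5 ← R5 − 1·R2.
Swap R3 and R4.
R3 ← R3 / (236/15).
R1 ← R1 + 31/15·R3.
R2 ← R2 + 3/5·R3.
R5 ← R5 + 22/5·R3.
Swap R4 and R5.
R4 ← R4 / (-44/59).
R1 ← R1 − 57/118·R4.
R2 ← R2 + 71/118·R4.
R3 ← R3 − 39/118·R4.
R5 reduces to 0 = 0, so the extra equation is consistent.
Reading off the reduced rows gives a = -4/3, b = -4/3, c = 5/3, d = 2/3.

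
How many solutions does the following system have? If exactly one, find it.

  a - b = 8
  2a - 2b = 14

no solution

Row-reduce:
R2 ← R2 − 2·R1.
Row 2 reduces to 0 = -2, a contradiction. The system is inconsistent.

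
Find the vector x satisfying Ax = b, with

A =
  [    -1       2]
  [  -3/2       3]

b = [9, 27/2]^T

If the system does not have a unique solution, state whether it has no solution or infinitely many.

infinitely many solutions

Row-reduce:
R1 ← R1 / (-1).
R2 ← R2 + 3/2·R1.
Rank is 1 with 2 unknowns, leaving x_2 free.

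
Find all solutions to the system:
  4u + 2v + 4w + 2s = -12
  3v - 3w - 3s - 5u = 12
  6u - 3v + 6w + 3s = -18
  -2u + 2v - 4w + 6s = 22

u = -3, v = 0, w = -1, s = 2

Row-reduce the augmented matrix:
R1 ← R1 / (4).
R2 ← R2 + 5·R1.
R3 ← R3 − 6·R1.
R4 ← R4 + 2·R1.
R2 ← R2 / (11/2).
R1 ← R1 − 1/2·R2.
R3 ← R3 + 6·R2.
R4 ← R4 − 3·R2.
R3 ← R3 / (24/11).
R1 ← R1 − 9/11·R3.
R2 ← R2 − 4/11·R3.
R4 ← R4 + 34/11·R3.
R4 ← R4 / (13/2).
R1 ← R1 − 3/4·R4.
R3 ← R3 + 1/4·R4.
Reading off the reduced rows gives u = -3, v = 0, w = -1, s = 2.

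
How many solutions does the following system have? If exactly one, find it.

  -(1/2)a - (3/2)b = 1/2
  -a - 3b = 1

Row-reduce:
R1 ← R1 / (-1/2).
R2 ← R2 + 1·R1.
Rank is 1 with 2 unknowns, leaving b free.

infinitely many solutions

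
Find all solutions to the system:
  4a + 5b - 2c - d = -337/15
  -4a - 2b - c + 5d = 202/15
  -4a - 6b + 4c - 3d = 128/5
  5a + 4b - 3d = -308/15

a = -2, b = -7/3, c = 6/5, d = 2/5

Row-reduce the augmented matrix:
R1 ← R1 / (4).
R2 ← R2 + 4·R1.
R3 ← R3 + 4·R1.
R4 ← R4 − 5·R1.
R2 ← R2 / (3).
R1 ← R1 − 5/4·R2.
R3 ← R3 + 1·R2.
R4 ← R4 + 9/4·R2.
R1 ← R1 − 3/4·R3.
R2 ← R2 + 1·R3.
R4 ← R4 − 1/4·R3.
R4 ← R4 / (23/12).
R1 ← R1 − 1/12·R4.
R2 ← R2 + 4/3·R4.
R3 ← R3 + 8/3·R4.
Reading off the reduced rows gives a = -2, b = -7/3, c = 6/5, d = 2/5.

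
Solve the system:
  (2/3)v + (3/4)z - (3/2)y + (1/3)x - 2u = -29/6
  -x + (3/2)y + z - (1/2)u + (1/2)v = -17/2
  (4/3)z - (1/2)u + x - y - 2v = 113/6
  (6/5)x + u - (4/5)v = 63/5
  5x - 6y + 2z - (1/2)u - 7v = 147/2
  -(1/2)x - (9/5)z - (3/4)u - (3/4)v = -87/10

x = 3, y = -3, z = 4, u = 5, v = -5

Row-reduce the augmented matrix:
R1 ← R1 / (1/3).
R2 ← R2 + 1·R1.
R3 ← R3 − 1·R1.
R4 ← R4 − 6/5·R1.
R5 ← R5 − 5·R1.
R6 ← R6 + 1/2·R1.
R2 ← R2 / (-3).
R1 ← R1 + 9/2·R2.
R3 ← R3 − 7/2·R2.
R4 ← R4 − 27/5·R2.
R5 ← R5 − 33/2·R2.
R6 ← R6 + 9/4·R2.
R3 ← R3 / (23/8).
R1 ← R1 + 21/8·R3.
R2 ← R2 + 13/12·R3.
R4 ← R4 − 63/20·R3.
R5 ← R5 − 69/8·R3.
R6 ← R6 + 249/80·R3.
R4 ← R4 / (-28/23).
R1 ← R1 − 85/46·R4.
R2 ← R2 − 286/207·R4.
R3 ← R3 + 50/69·R4.
R6 ← R6 + 26/23·R4.
Swap R5 and R6.
R5 ← R5 / (-143/28).
R1 ← R1 − 29/28·R5.
R2 ← R2 − 166/105·R5.
R3 ← R3 + 13/7·R5.
R4 ← R4 + 143/70·R5.
R6 reduces to 0 = 0, so the extra equation is consistent.
Reading off the reduced rows gives x = 3, y = -3, z = 4, u = 5, v = -5.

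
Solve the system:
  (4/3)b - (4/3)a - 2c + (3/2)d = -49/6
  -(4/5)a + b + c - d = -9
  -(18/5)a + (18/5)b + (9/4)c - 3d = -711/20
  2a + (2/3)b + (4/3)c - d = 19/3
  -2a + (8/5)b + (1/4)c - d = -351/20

a = 5, b = -3, c = 1, d = 3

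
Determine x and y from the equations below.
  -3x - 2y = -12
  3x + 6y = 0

x = 6, y = -3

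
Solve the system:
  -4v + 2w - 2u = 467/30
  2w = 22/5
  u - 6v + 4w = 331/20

Row-reduce the augmented matrix:
R1 ← R1 / (-2).
R3 ← R3 − 1·R1.
Swap R2 and R3.
R2 ← R2 / (-8).
R1 ← R1 − 2·R2.
R3 ← R3 / (2).
R1 ← R1 − 1/4·R3.
R2 ← R2 + 5/8·R3.
Reading off the reduced rows gives u = -9/4, v = -5/3, w = 11/5.

u = -9/4, v = -5/3, w = 11/5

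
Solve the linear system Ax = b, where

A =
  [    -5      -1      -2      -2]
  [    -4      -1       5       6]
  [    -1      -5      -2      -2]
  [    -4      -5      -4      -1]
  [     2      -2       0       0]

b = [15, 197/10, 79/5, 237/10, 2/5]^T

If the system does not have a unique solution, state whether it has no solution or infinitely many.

Row-reduce the augmented matrix:
R1 ← R1 / (-5).
R2 ← R2 + 4·R1.
R3 ← R3 + 1·R1.
R4 ← R4 + 4·R1.
R5 ← R5 − 2·R1.
R2 ← R2 / (-1/5).
R1 ← R1 − 1/5·R2.
R3 ← R3 + 24/5·R2.
R4 ← R4 + 21/5·R2.
R5 ← R5 + 12/5·R2.
R3 ← R3 / (-160).
R1 ← R1 − 7·R3.
R2 ← R2 + 33·R3.
R4 ← R4 + 141·R3.
R5 ← R5 + 80·R3.
R4 ← R4 / (63/20).
R1 ← R1 + 1/20·R4.
R2 ← R2 + 1/20·R4.
R3 ← R3 − 23/20·R4.
R5 reduces to 0 = 0, so the extra equation is consistent.
Reading off the reduced rows gives x_1 = -14/5, x_2 = -3, x_3 = 1/2, x_4 = 1/2.

x_1 = -14/5, x_2 = -3, x_3 = 1/2, x_4 = 1/2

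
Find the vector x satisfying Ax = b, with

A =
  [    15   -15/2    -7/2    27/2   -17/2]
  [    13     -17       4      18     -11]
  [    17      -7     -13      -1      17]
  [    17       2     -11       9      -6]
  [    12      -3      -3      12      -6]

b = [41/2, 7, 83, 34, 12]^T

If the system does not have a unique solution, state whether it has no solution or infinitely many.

infinitely many solutions

Row-reduce:
R1 ← R1 / (15).
R2 ← R2 − 13·R1.
R3 ← R3 − 17·R1.
R4 ← R4 − 17·R1.
R5 ← R5 − 12·R1.
R2 ← R2 / (-21/2).
R1 ← R1 + 1/2·R2.
R3 ← R3 − 3/2·R2.
R4 ← R4 − 21/2·R2.
R5 ← R5 − 3·R2.
R3 ← R3 / (-281/35).
R1 ← R1 + 179/315·R3.
R2 ← R2 + 211/315·R3.
R5 ← R5 − 38/21·R3.
Swap R4 and R5.
R4 ← R4 / (-397/843).
R1 ← R1 − 4274/2529·R4.
R2 ← R2 − 1732/2529·R4.
R3 ← R3 − 539/281·R4.
Rank is 4 with 5 unknowns, leaving x_5 free.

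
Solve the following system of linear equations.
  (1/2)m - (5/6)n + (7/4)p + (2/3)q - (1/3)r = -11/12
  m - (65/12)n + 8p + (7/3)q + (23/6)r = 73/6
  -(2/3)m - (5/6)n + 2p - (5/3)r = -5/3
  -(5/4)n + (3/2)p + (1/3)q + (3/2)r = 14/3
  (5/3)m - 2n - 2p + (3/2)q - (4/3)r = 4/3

infinitely many solutions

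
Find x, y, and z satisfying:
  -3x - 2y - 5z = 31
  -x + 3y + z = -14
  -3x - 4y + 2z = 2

x = 0, y = -3, z = -5

Row-reduce the augmented matrix:
R1 ← R1 / (-3).
R2 ← R2 + 1·R1.
R3 ← R3 + 3·R1.
R2 ← R2 / (11/3).
R1 ← R1 − 2/3·R2.
R3 ← R3 + 2·R2.
R3 ← R3 / (93/11).
R1 ← R1 − 13/11·R3.
R2 ← R2 − 8/11·R3.
Reading off the reduced rows gives x = 0, y = -3, z = -5.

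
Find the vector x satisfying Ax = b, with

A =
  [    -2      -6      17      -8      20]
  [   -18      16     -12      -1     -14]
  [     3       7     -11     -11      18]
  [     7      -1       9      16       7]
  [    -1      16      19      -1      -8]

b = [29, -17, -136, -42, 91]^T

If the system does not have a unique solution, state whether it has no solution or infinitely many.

x_1 = -1, x_2 = -3, x_3 = 5, x_4 = -3, x_5 = -5

Row-reduce the augmented matrix:
R1 ← R1 / (-2).
R2 ← R2 + 18·R1.
R3 ← R3 − 3·R1.
R4 ← R4 − 7·R1.
R5 ← R5 + 1·R1.
R2 ← R2 / (70).
R1 ← R1 − 3·R2.
R3 ← R3 + 2·R2.
R4 ← R4 + 22·R2.
R5 ← R5 − 19·R2.
R3 ← R3 / (137/14).
R1 ← R1 + 10/7·R3.
R2 ← R2 + 33/14·R3.
R4 ← R4 − 233/14·R3.
R5 ← R5 − 387/7·R3.
R4 ← R4 / (31497/685).
R1 ← R1 + 2883/1370·R4.
R2 ← R2 + 5531/1370·R4.
R3 ← R3 + 1468/685·R4.
R5 ← R5 − 140027/1370·R4.
R5 ← R5 / (-5060357/62994).
R1 ← R1 − 40763/20998·R5.
R2 ← R2 − 158921/62994·R5.
R3 ← R3 − 54184/31497·R5.
R4 ← R4 + 38483/31497·R5.
Reading off the reduced rows gives x_1 = -1, x_2 = -3, x_3 = 5, x_4 = -3, x_5 = -5.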